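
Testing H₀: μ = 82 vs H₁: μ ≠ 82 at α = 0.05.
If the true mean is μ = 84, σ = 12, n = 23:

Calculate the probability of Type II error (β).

Answer: β ≈ 0.8742

Derivation:
SE = σ/√n = 12/√23 = 2.5022
Critical values: μ₀ ± z_0.025×SE = 82 ± 1.960×2.5022
Acceptance region: (77.0957, 86.9043)
Under H₁ (μ = 84): z_high = (86.9043 - 84)/2.5022 = 1.1607, z_low = (77.0957 - 84)/2.5022 = -2.7593
β = P(not reject | H₁) = Φ(1.1607) - Φ(-2.7593) ≈ 0.8742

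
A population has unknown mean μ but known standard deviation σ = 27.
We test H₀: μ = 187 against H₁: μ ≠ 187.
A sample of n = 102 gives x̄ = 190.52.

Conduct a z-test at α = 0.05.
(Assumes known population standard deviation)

Answer: z = 1.3167, fail to reject H₀

Derivation:
Standard error: SE = σ/√n = 27/√102 = 2.6734
z-statistic: z = (x̄ - μ₀)/SE = (190.52 - 187)/2.6734 = 1.3167
Critical value: ±1.960
p-value = 0.1879
Decision: fail to reject H₀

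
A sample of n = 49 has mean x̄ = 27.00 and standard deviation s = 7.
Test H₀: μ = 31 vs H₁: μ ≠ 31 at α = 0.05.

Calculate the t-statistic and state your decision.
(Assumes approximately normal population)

Answer: t = -4.0000, reject H₀

Derivation:
df = n - 1 = 48
SE = s/√n = 7/√49 = 1.0000
t = (x̄ - μ₀)/SE = (27.00 - 31)/1.0000 = -4.0000
Critical value: t_{0.025,48} = ±2.011
p-value ≈ 0.0002
Decision: reject H₀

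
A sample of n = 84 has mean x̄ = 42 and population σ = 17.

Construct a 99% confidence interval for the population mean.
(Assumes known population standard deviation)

Answer: (37.2218, 46.7782)

Derivation:
Confidence level: 99%, α = 0.01
z_0.005 = 2.576
SE = σ/√n = 17/√84 = 1.8549
Margin of error = 2.576 × 1.8549 = 4.7782
CI: x̄ ± margin = 42 ± 4.7782
CI: (37.2218, 46.7782)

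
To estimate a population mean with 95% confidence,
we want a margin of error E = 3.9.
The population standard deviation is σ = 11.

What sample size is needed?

Answer: n = 31

Derivation:
z_0.025 = 1.960
n = (z×σ/E)² = (1.960×11/3.9)²
n = 30.5611
Round up: n = 31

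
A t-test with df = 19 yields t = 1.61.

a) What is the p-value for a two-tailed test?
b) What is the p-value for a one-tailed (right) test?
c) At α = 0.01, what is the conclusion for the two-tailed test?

Using t-distribution with df = 19:
a) Two-tailed: p = 2×P(T > 1.61) = 0.1239
b) One-tailed: p = P(T > 1.61) = 0.0619
c) 0.1239 ≥ 0.01, fail to reject H₀

Answer: a) 0.1239, b) 0.0619, c) fail to reject H₀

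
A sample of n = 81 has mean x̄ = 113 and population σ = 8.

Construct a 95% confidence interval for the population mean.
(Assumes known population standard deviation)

Confidence level: 95%, α = 0.05
z_0.025 = 1.960
SE = σ/√n = 8/√81 = 0.8889
Margin of error = 1.960 × 0.8889 = 1.7422
CI: x̄ ± margin = 113 ± 1.7422
CI: (111.2578, 114.7422)

Answer: (111.2578, 114.7422)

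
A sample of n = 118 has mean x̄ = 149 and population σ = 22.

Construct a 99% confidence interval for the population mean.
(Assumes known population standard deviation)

Confidence level: 99%, α = 0.01
z_0.005 = 2.576
SE = σ/√n = 22/√118 = 2.0253
Margin of error = 2.576 × 2.0253 = 5.2172
CI: x̄ ± margin = 149 ± 5.2172
CI: (143.7828, 154.2172)

Answer: (143.7828, 154.2172)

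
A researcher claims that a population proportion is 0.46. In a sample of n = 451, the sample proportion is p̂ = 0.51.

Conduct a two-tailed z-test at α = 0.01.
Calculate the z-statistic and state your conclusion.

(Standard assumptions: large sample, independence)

H₀: p = 0.46, H₁: p ≠ 0.46
Standard error: SE = √(p₀(1-p₀)/n) = √(0.46×0.54/451) = 0.023469
z-statistic: z = (p̂ - p₀)/SE = (0.51 - 0.46)/0.023469 = 2.1305
Critical value: z_0.005 = ±2.576
p-value = 0.0331
Decision: fail to reject H₀ at α = 0.01

Answer: z = 2.1305, fail to reject H₀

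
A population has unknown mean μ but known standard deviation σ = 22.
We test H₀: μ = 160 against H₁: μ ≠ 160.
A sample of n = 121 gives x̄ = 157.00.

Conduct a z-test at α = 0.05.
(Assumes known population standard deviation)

Standard error: SE = σ/√n = 22/√121 = 2.0000
z-statistic: z = (x̄ - μ₀)/SE = (157.00 - 160)/2.0000 = -1.5000
Critical value: ±1.960
p-value = 0.1336
Decision: fail to reject H₀

Answer: z = -1.5000, fail to reject H₀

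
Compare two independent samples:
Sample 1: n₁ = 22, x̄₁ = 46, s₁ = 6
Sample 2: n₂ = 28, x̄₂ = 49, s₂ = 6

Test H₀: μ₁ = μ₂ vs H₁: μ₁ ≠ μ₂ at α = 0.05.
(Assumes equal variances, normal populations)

Answer: t = -1.7550, fail to reject H₀

Derivation:
Pooled variance: s²_p = [21×6² + 27×6²]/(48) = 36.0000
s_p = 6.0000
SE = s_p×√(1/n₁ + 1/n₂) = 6.0000×√(1/22 + 1/28) = 1.7094
t = (x̄₁ - x̄₂)/SE = (46 - 49)/1.7094 = -1.7550
df = 48, t-critical = ±2.011
Decision: fail to reject H₀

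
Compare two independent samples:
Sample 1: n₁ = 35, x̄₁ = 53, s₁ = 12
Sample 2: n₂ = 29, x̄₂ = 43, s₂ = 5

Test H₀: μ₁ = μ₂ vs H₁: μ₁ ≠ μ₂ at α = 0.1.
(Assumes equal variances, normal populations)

Answer: t = 4.1918, reject H₀

Derivation:
Pooled variance: s²_p = [34×12² + 28×5²]/(62) = 90.2581
s_p = 9.5004
SE = s_p×√(1/n₁ + 1/n₂) = 9.5004×√(1/35 + 1/29) = 2.3856
t = (x̄₁ - x̄₂)/SE = (53 - 43)/2.3856 = 4.1918
df = 62, t-critical = ±1.670
Decision: reject H₀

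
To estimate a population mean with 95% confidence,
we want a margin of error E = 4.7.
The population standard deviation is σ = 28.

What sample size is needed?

z_0.025 = 1.960
n = (z×σ/E)² = (1.960×28/4.7)²
n = 136.3429
Round up: n = 137

Answer: n = 137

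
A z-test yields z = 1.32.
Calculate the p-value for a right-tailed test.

Answer: p-value ≈ 0.0934

Derivation:
For z = 1.32:
p = P(Z > 1.32) = 1 - Φ(1.32) = 0.0934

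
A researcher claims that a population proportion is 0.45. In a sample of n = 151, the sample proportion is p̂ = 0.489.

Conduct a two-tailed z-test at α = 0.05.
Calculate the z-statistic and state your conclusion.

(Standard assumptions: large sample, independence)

H₀: p = 0.45, H₁: p ≠ 0.45
Standard error: SE = √(p₀(1-p₀)/n) = √(0.45×0.55/151) = 0.040485
z-statistic: z = (p̂ - p₀)/SE = (0.489 - 0.45)/0.040485 = 0.9633
Critical value: z_0.025 = ±1.960
p-value = 0.3354
Decision: fail to reject H₀ at α = 0.05

Answer: z = 0.9633, fail to reject H₀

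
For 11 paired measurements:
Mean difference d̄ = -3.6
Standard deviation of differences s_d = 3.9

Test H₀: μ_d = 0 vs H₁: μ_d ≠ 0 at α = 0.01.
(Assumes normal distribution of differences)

Answer: t = -3.0615, fail to reject H₀

Derivation:
df = n - 1 = 10
SE = s_d/√n = 3.9/√11 = 1.1759
t = d̄/SE = -3.6/1.1759 = -3.0615
Critical value: t_{0.005,10} = ±3.169
p-value ≈ 0.0120
Decision: fail to reject H₀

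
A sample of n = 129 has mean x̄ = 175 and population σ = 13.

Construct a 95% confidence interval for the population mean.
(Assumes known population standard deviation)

Answer: (172.7566, 177.2434)

Derivation:
Confidence level: 95%, α = 0.05
z_0.025 = 1.960
SE = σ/√n = 13/√129 = 1.1446
Margin of error = 1.960 × 1.1446 = 2.2434
CI: x̄ ± margin = 175 ± 2.2434
CI: (172.7566, 177.2434)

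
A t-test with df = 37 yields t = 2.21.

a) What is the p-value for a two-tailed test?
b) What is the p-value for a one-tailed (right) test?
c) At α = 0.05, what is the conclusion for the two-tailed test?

Using t-distribution with df = 37:
a) Two-tailed: p = 2×P(T > 2.21) = 0.0334
b) One-tailed: p = P(T > 2.21) = 0.0167
c) 0.0334 < 0.05, reject H₀

Answer: a) 0.0334, b) 0.0167, c) reject H₀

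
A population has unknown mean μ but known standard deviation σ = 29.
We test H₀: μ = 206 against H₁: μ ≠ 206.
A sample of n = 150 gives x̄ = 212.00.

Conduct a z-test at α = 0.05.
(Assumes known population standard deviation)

Standard error: SE = σ/√n = 29/√150 = 2.3678
z-statistic: z = (x̄ - μ₀)/SE = (212.00 - 206)/2.3678 = 2.5340
Critical value: ±1.960
p-value = 0.0113
Decision: reject H₀

Answer: z = 2.5340, reject H₀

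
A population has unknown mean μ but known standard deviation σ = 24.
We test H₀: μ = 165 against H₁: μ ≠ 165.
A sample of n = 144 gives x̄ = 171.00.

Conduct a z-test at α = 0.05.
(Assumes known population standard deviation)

Standard error: SE = σ/√n = 24/√144 = 2.0000
z-statistic: z = (x̄ - μ₀)/SE = (171.00 - 165)/2.0000 = 3.0000
Critical value: ±1.960
p-value = 0.0027
Decision: reject H₀

Answer: z = 3.0000, reject H₀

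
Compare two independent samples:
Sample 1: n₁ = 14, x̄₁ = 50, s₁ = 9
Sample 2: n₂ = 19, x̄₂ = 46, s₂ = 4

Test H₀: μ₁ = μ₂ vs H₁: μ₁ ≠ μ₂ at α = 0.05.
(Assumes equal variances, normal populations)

Pooled variance: s²_p = [13×9² + 18×4²]/(31) = 43.2581
s_p = 6.5771
SE = s_p×√(1/n₁ + 1/n₂) = 6.5771×√(1/14 + 1/19) = 2.3166
t = (x̄₁ - x̄₂)/SE = (50 - 46)/2.3166 = 1.7267
df = 31, t-critical = ±2.040
Decision: fail to reject H₀

Answer: t = 1.7267, fail to reject H₀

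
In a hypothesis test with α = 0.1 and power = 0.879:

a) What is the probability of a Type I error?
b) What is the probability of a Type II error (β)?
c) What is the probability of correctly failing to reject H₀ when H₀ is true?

Answer: a) 0.1, b) 0.121, c) 0.9

Derivation:
a) Type I error probability = α = 0.1
b) Power = P(reject H₀ | H₁ true) = 1 - β = 0.879, so Type II error probability = β = 1 - Power = 0.121
c) P(fail to reject H₀ | H₀ true) = 1 - α = 0.9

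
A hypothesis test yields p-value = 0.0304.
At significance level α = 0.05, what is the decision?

Compare p-value to α:
0.0304 < 0.05
Decision: reject H₀

Answer: reject H₀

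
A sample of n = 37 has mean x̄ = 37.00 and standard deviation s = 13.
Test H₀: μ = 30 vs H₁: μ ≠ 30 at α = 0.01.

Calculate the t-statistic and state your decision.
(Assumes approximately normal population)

Answer: t = 3.2753, reject H₀

Derivation:
df = n - 1 = 36
SE = s/√n = 13/√37 = 2.1372
t = (x̄ - μ₀)/SE = (37.00 - 30)/2.1372 = 3.2753
Critical value: t_{0.005,36} = ±2.719
p-value ≈ 0.0023
Decision: reject H₀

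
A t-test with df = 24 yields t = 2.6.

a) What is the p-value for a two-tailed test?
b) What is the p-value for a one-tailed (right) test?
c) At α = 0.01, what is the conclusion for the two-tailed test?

Answer: a) 0.0157, b) 0.0079, c) fail to reject H₀

Derivation:
Using t-distribution with df = 24:
a) Two-tailed: p = 2×P(T > 2.6) = 0.0157
b) One-tailed: p = P(T > 2.6) = 0.0079
c) 0.0157 ≥ 0.01, fail to reject H₀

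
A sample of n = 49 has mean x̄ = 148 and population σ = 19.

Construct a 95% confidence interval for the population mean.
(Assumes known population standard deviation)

Confidence level: 95%, α = 0.05
z_0.025 = 1.960
SE = σ/√n = 19/√49 = 2.7143
Margin of error = 1.960 × 2.7143 = 5.3200
CI: x̄ ± margin = 148 ± 5.3200
CI: (142.6800, 153.3200)

Answer: (142.6800, 153.3200)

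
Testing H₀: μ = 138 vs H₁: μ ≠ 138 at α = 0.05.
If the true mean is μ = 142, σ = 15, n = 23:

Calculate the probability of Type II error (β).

Answer: β ≈ 0.7515

Derivation:
SE = σ/√n = 15/√23 = 3.1277
Critical values: μ₀ ± z_0.025×SE = 138 ± 1.960×3.1277
Acceptance region: (131.8697, 144.1303)
Under H₁ (μ = 142): z_high = (144.1303 - 142)/3.1277 = 0.6811, z_low = (131.8697 - 142)/3.1277 = -3.2389
β = P(not reject | H₁) = Φ(0.6811) - Φ(-3.2389) ≈ 0.7515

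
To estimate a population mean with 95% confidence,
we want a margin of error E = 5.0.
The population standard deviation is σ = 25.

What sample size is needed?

Answer: n = 97

Derivation:
z_0.025 = 1.960
n = (z×σ/E)² = (1.960×25/5.0)²
n = 96.0400
Round up: n = 97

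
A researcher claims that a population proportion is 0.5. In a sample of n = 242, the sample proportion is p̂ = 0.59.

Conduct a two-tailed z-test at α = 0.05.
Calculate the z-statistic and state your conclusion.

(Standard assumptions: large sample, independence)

Answer: z = 2.8002, reject H₀

Derivation:
H₀: p = 0.5, H₁: p ≠ 0.5
Standard error: SE = √(p₀(1-p₀)/n) = √(0.5×0.5/242) = 0.032141
z-statistic: z = (p̂ - p₀)/SE = (0.59 - 0.5)/0.032141 = 2.8002
Critical value: z_0.025 = ±1.960
p-value = 0.0051
Decision: reject H₀ at α = 0.05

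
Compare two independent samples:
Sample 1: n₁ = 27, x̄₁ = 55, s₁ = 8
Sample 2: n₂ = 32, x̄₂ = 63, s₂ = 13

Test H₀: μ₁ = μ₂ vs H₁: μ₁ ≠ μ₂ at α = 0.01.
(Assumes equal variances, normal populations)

Pooled variance: s²_p = [26×8² + 31×13²]/(57) = 121.1053
s_p = 11.0048
SE = s_p×√(1/n₁ + 1/n₂) = 11.0048×√(1/27 + 1/32) = 2.8758
t = (x̄₁ - x̄₂)/SE = (55 - 63)/2.8758 = -2.7818
df = 57, t-critical = ±2.665
Decision: reject H₀

Answer: t = -2.7818, reject H₀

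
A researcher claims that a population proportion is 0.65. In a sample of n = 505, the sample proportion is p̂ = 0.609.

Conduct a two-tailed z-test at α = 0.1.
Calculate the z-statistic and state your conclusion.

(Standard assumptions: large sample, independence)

Answer: z = -1.9317, reject H₀

Derivation:
H₀: p = 0.65, H₁: p ≠ 0.65
Standard error: SE = √(p₀(1-p₀)/n) = √(0.65×0.35/505) = 0.021225
z-statistic: z = (p̂ - p₀)/SE = (0.609 - 0.65)/0.021225 = -1.9317
Critical value: z_0.05 = ±1.645
p-value = 0.0534
Decision: reject H₀ at α = 0.1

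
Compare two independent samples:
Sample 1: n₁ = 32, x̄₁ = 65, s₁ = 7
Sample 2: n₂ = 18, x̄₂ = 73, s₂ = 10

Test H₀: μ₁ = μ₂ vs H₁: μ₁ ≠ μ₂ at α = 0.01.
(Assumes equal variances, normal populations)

Answer: t = -3.3156, reject H₀

Derivation:
Pooled variance: s²_p = [31×7² + 17×10²]/(48) = 67.0625
s_p = 8.1892
SE = s_p×√(1/n₁ + 1/n₂) = 8.1892×√(1/32 + 1/18) = 2.4128
t = (x̄₁ - x̄₂)/SE = (65 - 73)/2.4128 = -3.3156
df = 48, t-critical = ±2.682
Decision: reject H₀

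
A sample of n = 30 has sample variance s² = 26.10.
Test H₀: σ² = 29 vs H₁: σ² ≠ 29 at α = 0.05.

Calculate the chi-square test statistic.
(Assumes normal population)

df = n - 1 = 29
χ² = (n-1)s²/σ₀² = 29×26.10/29 = 26.1000
Critical values: χ²_{0.975,29} = 16.047, χ²_{0.025,29} = 45.722
Rejection region: χ² < 16.047 or χ² > 45.722
Decision: fail to reject H₀

Answer: χ² = 26.1000, fail to reject H₀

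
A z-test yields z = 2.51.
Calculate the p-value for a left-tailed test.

Answer: p-value ≈ 0.9940

Derivation:
For z = 2.51:
p = P(Z < 2.51) = Φ(2.51) = 0.9940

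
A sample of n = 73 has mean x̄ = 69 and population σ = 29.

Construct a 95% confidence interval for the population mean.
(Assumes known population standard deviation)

Answer: (62.3474, 75.6526)

Derivation:
Confidence level: 95%, α = 0.05
z_0.025 = 1.960
SE = σ/√n = 29/√73 = 3.3942
Margin of error = 1.960 × 3.3942 = 6.6526
CI: x̄ ± margin = 69 ± 6.6526
CI: (62.3474, 75.6526)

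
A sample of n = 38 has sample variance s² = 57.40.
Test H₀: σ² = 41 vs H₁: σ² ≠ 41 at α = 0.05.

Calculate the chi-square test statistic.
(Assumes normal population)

df = n - 1 = 37
χ² = (n-1)s²/σ₀² = 37×57.40/41 = 51.8000
Critical values: χ²_{0.975,37} = 22.106, χ²_{0.025,37} = 55.668
Rejection region: χ² < 22.106 or χ² > 55.668
Decision: fail to reject H₀

Answer: χ² = 51.8000, fail to reject H₀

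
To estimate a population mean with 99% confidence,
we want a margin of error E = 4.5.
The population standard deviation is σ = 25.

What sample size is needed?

z_0.005 = 2.576
n = (z×σ/E)² = (2.576×25/4.5)²
n = 204.8079
Round up: n = 205

Answer: n = 205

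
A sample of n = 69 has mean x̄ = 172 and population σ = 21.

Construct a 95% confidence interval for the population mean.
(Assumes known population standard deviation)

Answer: (167.0449, 176.9551)

Derivation:
Confidence level: 95%, α = 0.05
z_0.025 = 1.960
SE = σ/√n = 21/√69 = 2.5281
Margin of error = 1.960 × 2.5281 = 4.9551
CI: x̄ ± margin = 172 ± 4.9551
CI: (167.0449, 176.9551)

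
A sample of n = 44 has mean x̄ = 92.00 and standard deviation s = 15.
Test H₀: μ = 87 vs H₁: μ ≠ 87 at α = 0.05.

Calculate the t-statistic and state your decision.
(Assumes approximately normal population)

df = n - 1 = 43
SE = s/√n = 15/√44 = 2.2613
t = (x̄ - μ₀)/SE = (92.00 - 87)/2.2613 = 2.2111
Critical value: t_{0.025,43} = ±2.017
p-value ≈ 0.0324
Decision: reject H₀

Answer: t = 2.2111, reject H₀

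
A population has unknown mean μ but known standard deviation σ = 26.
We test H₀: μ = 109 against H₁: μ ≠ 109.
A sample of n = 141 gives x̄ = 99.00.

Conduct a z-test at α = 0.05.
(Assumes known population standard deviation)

Standard error: SE = σ/√n = 26/√141 = 2.1896
z-statistic: z = (x̄ - μ₀)/SE = (99.00 - 109)/2.1896 = -4.5670
Critical value: ±1.960
p-value < 0.0001
Decision: reject H₀

Answer: z = -4.5670, reject H₀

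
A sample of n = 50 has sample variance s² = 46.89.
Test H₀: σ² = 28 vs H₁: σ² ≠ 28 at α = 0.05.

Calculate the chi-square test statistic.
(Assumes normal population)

Answer: χ² = 82.0575, reject H₀

Derivation:
df = n - 1 = 49
χ² = (n-1)s²/σ₀² = 49×46.89/28 = 82.0575
Critical values: χ²_{0.975,49} = 31.555, χ²_{0.025,49} = 70.222
Rejection region: χ² < 31.555 or χ² > 70.222
Decision: reject H₀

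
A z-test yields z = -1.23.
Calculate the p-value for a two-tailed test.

Answer: p-value ≈ 0.2187

Derivation:
For z = -1.23:
p = 2×P(Z > |-1.23|) = 2×(1 - Φ(1.23)) = 0.2187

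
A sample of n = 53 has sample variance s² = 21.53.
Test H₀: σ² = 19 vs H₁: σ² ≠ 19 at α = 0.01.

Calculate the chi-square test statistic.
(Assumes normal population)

Answer: χ² = 58.9242, fail to reject H₀

Derivation:
df = n - 1 = 52
χ² = (n-1)s²/σ₀² = 52×21.53/19 = 58.9242
Critical values: χ²_{0.995,52} = 29.481, χ²_{0.005,52} = 82.001
Rejection region: χ² < 29.481 or χ² > 82.001
Decision: fail to reject H₀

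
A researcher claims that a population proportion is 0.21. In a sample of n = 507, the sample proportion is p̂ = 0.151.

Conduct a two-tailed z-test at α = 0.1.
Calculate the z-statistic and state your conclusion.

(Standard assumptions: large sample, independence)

Answer: z = -3.2617, reject H₀

Derivation:
H₀: p = 0.21, H₁: p ≠ 0.21
Standard error: SE = √(p₀(1-p₀)/n) = √(0.21×0.79/507) = 0.018089
z-statistic: z = (p̂ - p₀)/SE = (0.151 - 0.21)/0.018089 = -3.2617
Critical value: z_0.05 = ±1.645
p-value = 0.0011
Decision: reject H₀ at α = 0.1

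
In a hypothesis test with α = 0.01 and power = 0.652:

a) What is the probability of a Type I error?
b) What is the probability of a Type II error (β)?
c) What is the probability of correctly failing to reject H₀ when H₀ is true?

Answer: a) 0.01, b) 0.348, c) 0.99

Derivation:
a) Type I error probability = α = 0.01
b) Power = P(reject H₀ | H₁ true) = 1 - β = 0.652, so Type II error probability = β = 1 - Power = 0.348
c) P(fail to reject H₀ | H₀ true) = 1 - α = 0.99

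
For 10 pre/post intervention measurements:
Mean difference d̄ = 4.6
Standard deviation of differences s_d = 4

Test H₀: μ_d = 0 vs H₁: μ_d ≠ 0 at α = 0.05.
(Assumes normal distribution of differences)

Answer: t = 3.6367, reject H₀

Derivation:
df = n - 1 = 9
SE = s_d/√n = 4/√10 = 1.2649
t = d̄/SE = 4.6/1.2649 = 3.6367
Critical value: t_{0.025,9} = ±2.262
p-value ≈ 0.0054
Decision: reject H₀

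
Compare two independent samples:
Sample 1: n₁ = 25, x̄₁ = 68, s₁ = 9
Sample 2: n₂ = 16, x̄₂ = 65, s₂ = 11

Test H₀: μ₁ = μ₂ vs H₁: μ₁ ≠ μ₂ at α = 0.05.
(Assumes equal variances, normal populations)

Pooled variance: s²_p = [24×9² + 15×11²]/(39) = 96.3846
s_p = 9.8176
SE = s_p×√(1/n₁ + 1/n₂) = 9.8176×√(1/25 + 1/16) = 3.1432
t = (x̄₁ - x̄₂)/SE = (68 - 65)/3.1432 = 0.9544
df = 39, t-critical = ±2.023
Decision: fail to reject H₀

Answer: t = 0.9544, fail to reject H₀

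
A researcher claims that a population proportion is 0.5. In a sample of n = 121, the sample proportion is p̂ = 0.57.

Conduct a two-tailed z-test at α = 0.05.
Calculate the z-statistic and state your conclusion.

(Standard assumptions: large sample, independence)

Answer: z = 1.5400, fail to reject H₀

Derivation:
H₀: p = 0.5, H₁: p ≠ 0.5
Standard error: SE = √(p₀(1-p₀)/n) = √(0.5×0.5/121) = 0.045455
z-statistic: z = (p̂ - p₀)/SE = (0.57 - 0.5)/0.045455 = 1.5400
Critical value: z_0.025 = ±1.960
p-value = 0.1236
Decision: fail to reject H₀ at α = 0.05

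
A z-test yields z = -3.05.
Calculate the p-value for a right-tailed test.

For z = -3.05:
p = P(Z > -3.05) = 1 - Φ(-3.05) = 0.9989

Answer: p-value ≈ 0.9989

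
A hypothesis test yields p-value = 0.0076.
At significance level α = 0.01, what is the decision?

Answer: reject H₀

Derivation:
Compare p-value to α:
0.0076 < 0.01
Decision: reject H₀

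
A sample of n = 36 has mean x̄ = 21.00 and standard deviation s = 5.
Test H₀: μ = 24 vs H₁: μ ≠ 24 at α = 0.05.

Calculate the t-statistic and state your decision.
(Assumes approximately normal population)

Answer: t = -3.6001, reject H₀

Derivation:
df = n - 1 = 35
SE = s/√n = 5/√36 = 0.8333
t = (x̄ - μ₀)/SE = (21.00 - 24)/0.8333 = -3.6001
Critical value: t_{0.025,35} = ±2.030
p-value ≈ 0.0010
Decision: reject H₀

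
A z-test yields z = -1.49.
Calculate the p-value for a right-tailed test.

For z = -1.49:
p = P(Z > -1.49) = 1 - Φ(-1.49) = 0.9319

Answer: p-value ≈ 0.9319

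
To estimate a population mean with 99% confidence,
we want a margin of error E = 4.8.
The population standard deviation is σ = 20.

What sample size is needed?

z_0.005 = 2.576
n = (z×σ/E)² = (2.576×20/4.8)²
n = 115.2044
Round up: n = 116

Answer: n = 116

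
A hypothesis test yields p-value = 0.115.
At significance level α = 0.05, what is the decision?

Compare p-value to α:
0.115 ≥ 0.05
Decision: fail to reject H₀

Answer: fail to reject H₀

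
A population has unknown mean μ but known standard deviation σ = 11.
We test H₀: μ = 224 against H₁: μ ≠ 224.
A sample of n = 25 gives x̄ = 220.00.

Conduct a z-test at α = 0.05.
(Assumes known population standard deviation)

Answer: z = -1.8182, fail to reject H₀

Derivation:
Standard error: SE = σ/√n = 11/√25 = 2.2000
z-statistic: z = (x̄ - μ₀)/SE = (220.00 - 224)/2.2000 = -1.8182
Critical value: ±1.960
p-value = 0.0690
Decision: fail to reject H₀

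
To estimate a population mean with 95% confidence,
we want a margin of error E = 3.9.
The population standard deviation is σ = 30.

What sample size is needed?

z_0.025 = 1.960
n = (z×σ/E)² = (1.960×30/3.9)²
n = 227.3136
Round up: n = 228

Answer: n = 228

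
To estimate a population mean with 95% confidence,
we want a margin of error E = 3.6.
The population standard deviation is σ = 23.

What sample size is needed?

Answer: n = 157

Derivation:
z_0.025 = 1.960
n = (z×σ/E)² = (1.960×23/3.6)²
n = 156.8060
Round up: n = 157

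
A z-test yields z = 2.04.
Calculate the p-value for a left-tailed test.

For z = 2.04:
p = P(Z < 2.04) = Φ(2.04) = 0.9793

Answer: p-value ≈ 0.9793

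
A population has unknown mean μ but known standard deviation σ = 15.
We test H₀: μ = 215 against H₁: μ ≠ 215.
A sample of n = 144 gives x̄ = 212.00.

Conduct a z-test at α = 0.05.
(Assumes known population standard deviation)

Answer: z = -2.4000, reject H₀

Derivation:
Standard error: SE = σ/√n = 15/√144 = 1.2500
z-statistic: z = (x̄ - μ₀)/SE = (212.00 - 215)/1.2500 = -2.4000
Critical value: ±1.960
p-value = 0.0164
Decision: reject H₀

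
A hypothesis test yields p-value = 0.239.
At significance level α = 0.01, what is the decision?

Answer: fail to reject H₀

Derivation:
Compare p-value to α:
0.239 ≥ 0.01
Decision: fail to reject H₀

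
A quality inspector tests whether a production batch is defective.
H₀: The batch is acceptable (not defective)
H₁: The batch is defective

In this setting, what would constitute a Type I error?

Type I error (α): Rejecting H₀ when H₀ is true
Type II error (β): Failing to reject H₀ when H₁ is true

Answer: Rejecting an acceptable batch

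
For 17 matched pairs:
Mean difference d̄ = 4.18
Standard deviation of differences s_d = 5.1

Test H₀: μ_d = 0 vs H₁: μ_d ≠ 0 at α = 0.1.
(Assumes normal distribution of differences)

Answer: t = 3.3794, reject H₀

Derivation:
df = n - 1 = 16
SE = s_d/√n = 5.1/√17 = 1.2369
t = d̄/SE = 4.18/1.2369 = 3.3794
Critical value: t_{0.05,16} = ±1.746
p-value ≈ 0.0038
Decision: reject H₀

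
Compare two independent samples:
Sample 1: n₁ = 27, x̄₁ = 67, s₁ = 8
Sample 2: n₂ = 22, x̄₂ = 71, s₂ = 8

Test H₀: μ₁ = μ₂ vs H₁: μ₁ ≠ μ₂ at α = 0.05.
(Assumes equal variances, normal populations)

Answer: t = -1.7409, fail to reject H₀

Derivation:
Pooled variance: s²_p = [26×8² + 21×8²]/(47) = 64.0000
s_p = 8.0000
SE = s_p×√(1/n₁ + 1/n₂) = 8.0000×√(1/27 + 1/22) = 2.2977
t = (x̄₁ - x̄₂)/SE = (67 - 71)/2.2977 = -1.7409
df = 47, t-critical = ±2.012
Decision: fail to reject H₀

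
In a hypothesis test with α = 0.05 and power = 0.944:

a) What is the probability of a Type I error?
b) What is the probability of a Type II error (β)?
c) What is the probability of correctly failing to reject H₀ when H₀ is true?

Answer: a) 0.05, b) 0.056, c) 0.95

Derivation:
a) Type I error probability = α = 0.05
b) Power = P(reject H₀ | H₁ true) = 1 - β = 0.944, so Type II error probability = β = 1 - Power = 0.056
c) P(fail to reject H₀ | H₀ true) = 1 - α = 0.95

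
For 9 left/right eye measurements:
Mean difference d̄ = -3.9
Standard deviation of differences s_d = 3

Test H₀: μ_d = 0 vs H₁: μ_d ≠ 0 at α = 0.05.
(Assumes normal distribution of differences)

df = n - 1 = 8
SE = s_d/√n = 3/√9 = 1.0000
t = d̄/SE = -3.9/1.0000 = -3.9000
Critical value: t_{0.025,8} = ±2.306
p-value ≈ 0.0045
Decision: reject H₀

Answer: t = -3.9000, reject H₀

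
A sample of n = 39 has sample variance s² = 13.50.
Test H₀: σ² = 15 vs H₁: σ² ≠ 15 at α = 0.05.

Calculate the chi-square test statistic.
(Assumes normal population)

df = n - 1 = 38
χ² = (n-1)s²/σ₀² = 38×13.50/15 = 34.2000
Critical values: χ²_{0.975,38} = 22.878, χ²_{0.025,38} = 56.896
Rejection region: χ² < 22.878 or χ² > 56.896
Decision: fail to reject H₀

Answer: χ² = 34.2000, fail to reject H₀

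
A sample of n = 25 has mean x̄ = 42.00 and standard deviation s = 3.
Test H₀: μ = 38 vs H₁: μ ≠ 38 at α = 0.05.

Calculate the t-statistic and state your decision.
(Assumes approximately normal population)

Answer: t = 6.6667, reject H₀

Derivation:
df = n - 1 = 24
SE = s/√n = 3/√25 = 0.6000
t = (x̄ - μ₀)/SE = (42.00 - 38)/0.6000 = 6.6667
Critical value: t_{0.025,24} = ±2.064
p-value < 0.0001
Decision: reject H₀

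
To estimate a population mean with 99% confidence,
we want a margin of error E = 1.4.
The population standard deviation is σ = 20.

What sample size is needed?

Answer: n = 1355

Derivation:
z_0.005 = 2.576
n = (z×σ/E)² = (2.576×20/1.4)²
n = 1354.2400
Round up: n = 1355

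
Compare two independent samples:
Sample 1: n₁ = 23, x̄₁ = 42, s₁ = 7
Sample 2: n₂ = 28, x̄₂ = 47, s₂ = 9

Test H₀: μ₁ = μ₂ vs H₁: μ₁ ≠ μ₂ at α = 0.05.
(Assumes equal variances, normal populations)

Answer: t = -2.1767, reject H₀

Derivation:
Pooled variance: s²_p = [22×7² + 27×9²]/(49) = 66.6327
s_p = 8.1629
SE = s_p×√(1/n₁ + 1/n₂) = 8.1629×√(1/23 + 1/28) = 2.2971
t = (x̄₁ - x̄₂)/SE = (42 - 47)/2.2971 = -2.1767
df = 49, t-critical = ±2.010
Decision: reject H₀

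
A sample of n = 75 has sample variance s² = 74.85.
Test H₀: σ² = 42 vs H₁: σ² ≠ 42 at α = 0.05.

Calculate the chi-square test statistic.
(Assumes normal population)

df = n - 1 = 74
χ² = (n-1)s²/σ₀² = 74×74.85/42 = 131.8786
Critical values: χ²_{0.975,74} = 52.103, χ²_{0.025,74} = 99.678
Rejection region: χ² < 52.103 or χ² > 99.678
Decision: reject H₀

Answer: χ² = 131.8786, reject H₀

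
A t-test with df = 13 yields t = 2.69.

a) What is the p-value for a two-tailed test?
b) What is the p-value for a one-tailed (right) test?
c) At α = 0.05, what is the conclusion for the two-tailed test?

Using t-distribution with df = 13:
a) Two-tailed: p = 2×P(T > 2.69) = 0.0185
b) One-tailed: p = P(T > 2.69) = 0.0093
c) 0.0185 < 0.05, reject H₀

Answer: a) 0.0185, b) 0.0093, c) reject H₀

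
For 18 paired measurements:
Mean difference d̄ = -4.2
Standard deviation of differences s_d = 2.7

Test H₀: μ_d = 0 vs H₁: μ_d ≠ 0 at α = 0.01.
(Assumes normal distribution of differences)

df = n - 1 = 17
SE = s_d/√n = 2.7/√18 = 0.6364
t = d̄/SE = -4.2/0.6364 = -6.5996
Critical value: t_{0.005,17} = ±2.898
p-value < 0.0001
Decision: reject H₀

Answer: t = -6.5996, reject H₀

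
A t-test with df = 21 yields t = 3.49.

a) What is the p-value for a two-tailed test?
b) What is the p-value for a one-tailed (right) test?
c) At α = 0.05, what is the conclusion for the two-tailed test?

Using t-distribution with df = 21:
a) Two-tailed: p = 2×P(T > 3.49) = 0.0022
b) One-tailed: p = P(T > 3.49) = 0.0011
c) 0.0022 < 0.05, reject H₀

Answer: a) 0.0022, b) 0.0011, c) reject H₀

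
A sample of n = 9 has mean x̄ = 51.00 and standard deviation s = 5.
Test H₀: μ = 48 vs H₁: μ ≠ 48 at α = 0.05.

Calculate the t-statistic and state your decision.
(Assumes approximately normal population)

df = n - 1 = 8
SE = s/√n = 5/√9 = 1.6667
t = (x̄ - μ₀)/SE = (51.00 - 48)/1.6667 = 1.8000
Critical value: t_{0.025,8} = ±2.306
p-value ≈ 0.1096
Decision: fail to reject H₀

Answer: t = 1.8000, fail to reject H₀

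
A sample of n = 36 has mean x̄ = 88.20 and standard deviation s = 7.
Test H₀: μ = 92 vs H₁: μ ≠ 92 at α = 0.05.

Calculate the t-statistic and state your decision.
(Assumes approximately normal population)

df = n - 1 = 35
SE = s/√n = 7/√36 = 1.1667
t = (x̄ - μ₀)/SE = (88.20 - 92)/1.1667 = -3.2570
Critical value: t_{0.025,35} = ±2.030
p-value ≈ 0.0025
Decision: reject H₀

Answer: t = -3.2570, reject H₀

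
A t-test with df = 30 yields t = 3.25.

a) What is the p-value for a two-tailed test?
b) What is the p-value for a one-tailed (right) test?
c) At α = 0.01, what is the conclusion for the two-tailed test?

Answer: a) 0.0028, b) 0.0014, c) reject H₀

Derivation:
Using t-distribution with df = 30:
a) Two-tailed: p = 2×P(T > 3.25) = 0.0028
b) One-tailed: p = P(T > 3.25) = 0.0014
c) 0.0028 < 0.01, reject H₀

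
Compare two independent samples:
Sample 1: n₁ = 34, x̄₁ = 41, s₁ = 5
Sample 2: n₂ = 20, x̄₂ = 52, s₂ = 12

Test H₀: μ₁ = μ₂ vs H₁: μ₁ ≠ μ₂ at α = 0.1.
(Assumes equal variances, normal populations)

Answer: t = -4.7170, reject H₀

Derivation:
Pooled variance: s²_p = [33×5² + 19×12²]/(52) = 68.4808
s_p = 8.2753
SE = s_p×√(1/n₁ + 1/n₂) = 8.2753×√(1/34 + 1/20) = 2.3320
t = (x̄₁ - x̄₂)/SE = (41 - 52)/2.3320 = -4.7170
df = 52, t-critical = ±1.675
Decision: reject H₀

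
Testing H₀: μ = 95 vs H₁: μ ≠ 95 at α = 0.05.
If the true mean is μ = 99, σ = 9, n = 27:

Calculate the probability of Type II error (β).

SE = σ/√n = 9/√27 = 1.7321
Critical values: μ₀ ± z_0.025×SE = 95 ± 1.960×1.7321
Acceptance region: (91.6051, 98.3949)
Under H₁ (μ = 99): z_high = (98.3949 - 99)/1.7321 = -0.3493, z_low = (91.6051 - 99)/1.7321 = -4.2693
β = P(not reject | H₁) = Φ(-0.3493) - Φ(-4.2693) ≈ 0.3634

Answer: β ≈ 0.3634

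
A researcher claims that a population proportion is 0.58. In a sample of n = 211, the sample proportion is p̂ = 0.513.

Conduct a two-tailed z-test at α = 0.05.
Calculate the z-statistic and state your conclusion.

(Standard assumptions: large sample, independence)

H₀: p = 0.58, H₁: p ≠ 0.58
Standard error: SE = √(p₀(1-p₀)/n) = √(0.58×0.42/211) = 0.033978
z-statistic: z = (p̂ - p₀)/SE = (0.513 - 0.58)/0.033978 = -1.9719
Critical value: z_0.025 = ±1.960
p-value = 0.0486
Decision: reject H₀ at α = 0.05

Answer: z = -1.9719, reject H₀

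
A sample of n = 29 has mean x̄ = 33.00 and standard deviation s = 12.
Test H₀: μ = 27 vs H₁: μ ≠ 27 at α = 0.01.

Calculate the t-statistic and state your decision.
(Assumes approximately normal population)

df = n - 1 = 28
SE = s/√n = 12/√29 = 2.2283
t = (x̄ - μ₀)/SE = (33.00 - 27)/2.2283 = 2.6926
Critical value: t_{0.005,28} = ±2.763
p-value ≈ 0.0118
Decision: fail to reject H₀

Answer: t = 2.6926, fail to reject H₀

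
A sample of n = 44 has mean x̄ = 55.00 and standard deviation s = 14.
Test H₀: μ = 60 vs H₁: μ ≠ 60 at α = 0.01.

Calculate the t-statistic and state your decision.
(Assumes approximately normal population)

df = n - 1 = 43
SE = s/√n = 14/√44 = 2.1106
t = (x̄ - μ₀)/SE = (55.00 - 60)/2.1106 = -2.3690
Critical value: t_{0.005,43} = ±2.695
p-value ≈ 0.0224
Decision: fail to reject H₀

Answer: t = -2.3690, fail to reject H₀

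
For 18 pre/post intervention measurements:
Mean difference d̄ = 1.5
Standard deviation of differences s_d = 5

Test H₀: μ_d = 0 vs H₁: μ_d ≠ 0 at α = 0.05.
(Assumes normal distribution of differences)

df = n - 1 = 17
SE = s_d/√n = 5/√18 = 1.1785
t = d̄/SE = 1.5/1.1785 = 1.2728
Critical value: t_{0.025,17} = ±2.110
p-value ≈ 0.2202
Decision: fail to reject H₀

Answer: t = 1.2728, fail to reject H₀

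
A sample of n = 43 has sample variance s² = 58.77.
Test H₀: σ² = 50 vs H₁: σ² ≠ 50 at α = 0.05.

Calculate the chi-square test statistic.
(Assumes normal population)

df = n - 1 = 42
χ² = (n-1)s²/σ₀² = 42×58.77/50 = 49.3668
Critical values: χ²_{0.975,42} = 25.999, χ²_{0.025,42} = 61.777
Rejection region: χ² < 25.999 or χ² > 61.777
Decision: fail to reject H₀

Answer: χ² = 49.3668, fail to reject H₀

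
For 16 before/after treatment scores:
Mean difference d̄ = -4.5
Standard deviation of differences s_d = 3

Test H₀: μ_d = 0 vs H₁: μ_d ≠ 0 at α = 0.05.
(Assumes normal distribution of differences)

df = n - 1 = 15
SE = s_d/√n = 3/√16 = 0.7500
t = d̄/SE = -4.5/0.7500 = -6.0000
Critical value: t_{0.025,15} = ±2.131
p-value < 0.0001
Decision: reject H₀

Answer: t = -6.0000, reject H₀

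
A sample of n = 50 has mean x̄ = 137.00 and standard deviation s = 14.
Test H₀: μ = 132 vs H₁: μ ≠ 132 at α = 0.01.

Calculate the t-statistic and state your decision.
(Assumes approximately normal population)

Answer: t = 2.5254, fail to reject H₀

Derivation:
df = n - 1 = 49
SE = s/√n = 14/√50 = 1.9799
t = (x̄ - μ₀)/SE = (137.00 - 132)/1.9799 = 2.5254
Critical value: t_{0.005,49} = ±2.680
p-value ≈ 0.0148
Decision: fail to reject H₀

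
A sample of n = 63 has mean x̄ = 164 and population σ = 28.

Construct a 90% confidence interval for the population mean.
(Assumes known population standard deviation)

Answer: (158.1969, 169.8031)

Derivation:
Confidence level: 90%, α = 0.1
z_0.05 = 1.645
SE = σ/√n = 28/√63 = 3.5277
Margin of error = 1.645 × 3.5277 = 5.8031
CI: x̄ ± margin = 164 ± 5.8031
CI: (158.1969, 169.8031)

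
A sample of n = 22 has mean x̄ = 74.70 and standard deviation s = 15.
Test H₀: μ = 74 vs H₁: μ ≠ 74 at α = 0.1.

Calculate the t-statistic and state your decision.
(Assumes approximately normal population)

Answer: t = 0.2189, fail to reject H₀

Derivation:
df = n - 1 = 21
SE = s/√n = 15/√22 = 3.1980
t = (x̄ - μ₀)/SE = (74.70 - 74)/3.1980 = 0.2189
Critical value: t_{0.05,21} = ±1.721
p-value ≈ 0.8288
Decision: fail to reject H₀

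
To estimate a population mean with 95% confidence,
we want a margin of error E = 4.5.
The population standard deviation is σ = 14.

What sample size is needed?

z_0.025 = 1.960
n = (z×σ/E)² = (1.960×14/4.5)²
n = 37.1829
Round up: n = 38

Answer: n = 38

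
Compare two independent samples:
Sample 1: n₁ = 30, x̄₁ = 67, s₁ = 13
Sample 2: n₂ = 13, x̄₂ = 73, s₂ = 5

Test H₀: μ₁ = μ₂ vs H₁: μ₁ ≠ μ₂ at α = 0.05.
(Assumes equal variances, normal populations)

Answer: t = -1.6044, fail to reject H₀

Derivation:
Pooled variance: s²_p = [29×13² + 12×5²]/(41) = 126.8537
s_p = 11.2629
SE = s_p×√(1/n₁ + 1/n₂) = 11.2629×√(1/30 + 1/13) = 3.7398
t = (x̄₁ - x̄₂)/SE = (67 - 73)/3.7398 = -1.6044
df = 41, t-critical = ±2.020
Decision: fail to reject H₀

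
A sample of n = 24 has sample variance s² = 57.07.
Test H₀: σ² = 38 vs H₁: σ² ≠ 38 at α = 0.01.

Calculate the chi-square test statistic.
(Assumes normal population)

Answer: χ² = 34.5424, fail to reject H₀

Derivation:
df = n - 1 = 23
χ² = (n-1)s²/σ₀² = 23×57.07/38 = 34.5424
Critical values: χ²_{0.995,23} = 9.260, χ²_{0.005,23} = 44.181
Rejection region: χ² < 9.260 or χ² > 44.181
Decision: fail to reject H₀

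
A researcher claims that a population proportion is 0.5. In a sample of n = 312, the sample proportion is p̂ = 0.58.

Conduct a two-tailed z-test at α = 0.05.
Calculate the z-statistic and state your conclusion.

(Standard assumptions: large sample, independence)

H₀: p = 0.5, H₁: p ≠ 0.5
Standard error: SE = √(p₀(1-p₀)/n) = √(0.5×0.5/312) = 0.028307
z-statistic: z = (p̂ - p₀)/SE = (0.58 - 0.5)/0.028307 = 2.8262
Critical value: z_0.025 = ±1.960
p-value = 0.0047
Decision: reject H₀ at α = 0.05

Answer: z = 2.8262, reject H₀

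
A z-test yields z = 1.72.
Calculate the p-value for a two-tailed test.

Answer: p-value ≈ 0.0854

Derivation:
For z = 1.72:
p = 2×P(Z > |1.72|) = 2×(1 - Φ(1.72)) = 0.0854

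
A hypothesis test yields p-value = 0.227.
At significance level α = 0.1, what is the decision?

Answer: fail to reject H₀

Derivation:
Compare p-value to α:
0.227 ≥ 0.1
Decision: fail to reject H₀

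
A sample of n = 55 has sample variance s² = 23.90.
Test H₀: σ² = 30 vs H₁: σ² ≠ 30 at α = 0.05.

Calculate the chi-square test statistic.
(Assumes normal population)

df = n - 1 = 54
χ² = (n-1)s²/σ₀² = 54×23.90/30 = 43.0200
Critical values: χ²_{0.975,54} = 35.586, χ²_{0.025,54} = 76.192
Rejection region: χ² < 35.586 or χ² > 76.192
Decision: fail to reject H₀

Answer: χ² = 43.0200, fail to reject H₀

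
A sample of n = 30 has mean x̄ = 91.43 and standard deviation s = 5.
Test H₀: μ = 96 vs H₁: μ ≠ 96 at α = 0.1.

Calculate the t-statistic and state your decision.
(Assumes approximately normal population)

df = n - 1 = 29
SE = s/√n = 5/√30 = 0.9129
t = (x̄ - μ₀)/SE = (91.43 - 96)/0.9129 = -5.0060
Critical value: t_{0.05,29} = ±1.699
p-value < 0.0001
Decision: reject H₀

Answer: t = -5.0060, reject H₀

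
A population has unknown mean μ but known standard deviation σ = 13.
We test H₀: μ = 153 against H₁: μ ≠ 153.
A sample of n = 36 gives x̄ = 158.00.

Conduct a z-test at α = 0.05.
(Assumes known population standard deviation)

Answer: z = 2.3077, reject H₀

Derivation:
Standard error: SE = σ/√n = 13/√36 = 2.1667
z-statistic: z = (x̄ - μ₀)/SE = (158.00 - 153)/2.1667 = 2.3077
Critical value: ±1.960
p-value = 0.0210
Decision: reject H₀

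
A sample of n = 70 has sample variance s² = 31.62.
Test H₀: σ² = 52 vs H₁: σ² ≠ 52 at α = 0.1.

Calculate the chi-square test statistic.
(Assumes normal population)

Answer: χ² = 41.9573, reject H₀

Derivation:
df = n - 1 = 69
χ² = (n-1)s²/σ₀² = 69×31.62/52 = 41.9573
Critical values: χ²_{0.95,69} = 50.879, χ²_{0.05,69} = 89.391
Rejection region: χ² < 50.879 or χ² > 89.391
Decision: reject H₀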